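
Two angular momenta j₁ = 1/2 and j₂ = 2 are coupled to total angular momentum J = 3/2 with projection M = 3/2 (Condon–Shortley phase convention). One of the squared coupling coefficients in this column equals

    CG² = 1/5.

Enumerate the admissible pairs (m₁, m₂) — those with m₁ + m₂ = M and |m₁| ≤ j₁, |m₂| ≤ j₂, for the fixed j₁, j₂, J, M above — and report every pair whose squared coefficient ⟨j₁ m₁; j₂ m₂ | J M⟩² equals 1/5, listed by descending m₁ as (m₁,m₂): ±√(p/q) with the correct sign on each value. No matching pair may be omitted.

Admissible pairs with m₁+m₂ = M = 3/2: (-1/2,2), (1/2,1)
  (m₁,m₂)=(1/2,1): CG² = 1/5, CG = +√(1/5)   ← matches the target
  (m₁,m₂)=(-1/2,2): CG² = 4/5, CG = −√(4/5)
Pairs with CG² = 1/5: (1/2,1): +√(1/5)

(1/2,1): +√(1/5)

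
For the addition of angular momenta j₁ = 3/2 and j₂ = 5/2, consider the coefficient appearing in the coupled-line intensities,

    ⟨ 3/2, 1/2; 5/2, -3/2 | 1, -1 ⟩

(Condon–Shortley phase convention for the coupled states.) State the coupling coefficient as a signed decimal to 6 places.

-0.547723  (= −√(3/10))

j₁+j₂−J=3  J+j₁−j₂=0  J−j₁+j₂=2  j₁+j₂+J+1=6
(j₁±m₁, j₂±m₂, J±M) = (2,1,1,4,0,2)
P² = 24/5
sum k=1..1:
  [1] −1/4 = -1/4
S = -1/4
C² = P²·S² = 3/10 ; C = -0.547723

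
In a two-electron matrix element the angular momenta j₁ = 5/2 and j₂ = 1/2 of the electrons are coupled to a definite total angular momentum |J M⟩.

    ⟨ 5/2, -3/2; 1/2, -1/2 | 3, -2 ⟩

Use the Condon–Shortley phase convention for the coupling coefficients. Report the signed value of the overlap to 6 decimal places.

+0.912871  (= +√(5/6))

√[7·0!5!1!/7! · 1!4!0!1!1!5!] = √(480)
  +(−1)^0/∏(0,0,4,0,1,1)! = 1/24  (running 1/24)
⟨..|..⟩ = √(480)·(1/24) = +0.912871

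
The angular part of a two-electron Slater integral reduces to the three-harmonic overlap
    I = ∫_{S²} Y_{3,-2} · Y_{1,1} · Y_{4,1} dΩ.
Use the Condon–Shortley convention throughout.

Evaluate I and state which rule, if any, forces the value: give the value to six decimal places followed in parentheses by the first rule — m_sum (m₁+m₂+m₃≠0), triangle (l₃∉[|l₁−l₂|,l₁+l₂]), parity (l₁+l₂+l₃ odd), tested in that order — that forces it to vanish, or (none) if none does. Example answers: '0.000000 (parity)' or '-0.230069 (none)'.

Rules hold: Σm=0, L=8 even, 2≤4≤4.
N = 7·3·9 = 189
Δ = 0!·6!·2!/9! = 1/252
Racah Σ t=0..0: t=0:+1/36 = 1/36
⇒ 3j(3 1 4; 0 0 0)² = 4/63, sgn +1
Racah Σ t=0..0: t=0:+1/240 = 1/240
⇒ 3j(3 1 4; -2 1 1)² = 1/84, sgn -1
4πI² = N·(3j₀)²·(3jₘ)² = 1/7
I = -1·√(0.142857/4π) = -0.10662181
No selection rule forces the value: the integral is nonzero (none).

-0.106622 (none)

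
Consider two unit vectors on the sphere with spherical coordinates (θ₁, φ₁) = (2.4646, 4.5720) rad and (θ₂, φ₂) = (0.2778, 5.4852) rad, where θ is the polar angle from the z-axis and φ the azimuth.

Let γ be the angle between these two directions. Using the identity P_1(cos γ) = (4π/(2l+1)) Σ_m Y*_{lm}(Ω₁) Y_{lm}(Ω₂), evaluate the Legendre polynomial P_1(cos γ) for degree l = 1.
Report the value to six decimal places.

-0.644570

Term-by-term m-sum for l=1 (normalisation 4π/3 = 4.188790):
  [-1]  conj(Y_{1,-1})(Ω₁) = -0.03029 - 0.21431j ; Y_{1,-1}(Ω₂) = 0.06615 + 0.06784j ; Δ = 0.01253 - 0.01623j
  [+0]  conj(Y_{1,0})(Ω₁) = -0.38085 + 0.00000j ; Y_{1,0}(Ω₂) = 0.46987 + 0.00000j ; Δ = -0.17895 + 0.00000j
  [+1]  conj(Y_{1,1})(Ω₁) = 0.03029 - 0.21431j ; Y_{1,1}(Ω₂) = -0.06615 + 0.06784j ; Δ = 0.01253 + 0.01623j
Accumulated sum -0.15388 + 0.00000j; after 4π/(2l+1) scaling, -0.64457 + 0.00000j ⇒ P_1 = -0.644570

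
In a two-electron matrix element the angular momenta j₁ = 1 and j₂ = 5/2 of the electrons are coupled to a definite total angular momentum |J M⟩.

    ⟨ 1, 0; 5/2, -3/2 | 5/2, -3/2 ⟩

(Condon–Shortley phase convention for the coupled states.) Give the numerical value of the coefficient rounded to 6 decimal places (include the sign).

triangle: 1!·1!·4!/7! = 24/5040
(j±m)!: 1!·1!·1!·4!·1!·4! = 576
prefactor² = (2J+1)·Δ·N² = 576/35
  k=0: +1/(0!·1!·1!·1!·0!·3!) = 1/6
  k=1: −1/(1!·0!·0!·0!·1!·4!) = -1/24
Σ = 1/8  ⇒  CG² = 576/35·(1/8)² = 9/35
CG = +√(9/35) = +0.507093

+√(9/35) ≈ +0.507093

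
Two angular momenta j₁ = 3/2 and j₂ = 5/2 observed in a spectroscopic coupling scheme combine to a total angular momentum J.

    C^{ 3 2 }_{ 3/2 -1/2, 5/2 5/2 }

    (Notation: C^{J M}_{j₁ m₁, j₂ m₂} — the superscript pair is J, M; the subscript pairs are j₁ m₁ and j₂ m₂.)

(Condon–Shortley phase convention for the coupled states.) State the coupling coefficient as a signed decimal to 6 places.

−√(5/12) = -0.645497

triangle: 1!×2!×4!/8! = 48/40320
(j±m)!: 1!×2!×5!×0!×5!×1! = 28800
prefactor² = (2J+1)×Δ×N² = 240
  k=1: −1/(1!×0!×1!×4!×1!×0!) = -1/24
Σ = -1/24  ⇒  CG² = 240×(-1/24)² = 5/12
CG = −√(5/12) = -0.645497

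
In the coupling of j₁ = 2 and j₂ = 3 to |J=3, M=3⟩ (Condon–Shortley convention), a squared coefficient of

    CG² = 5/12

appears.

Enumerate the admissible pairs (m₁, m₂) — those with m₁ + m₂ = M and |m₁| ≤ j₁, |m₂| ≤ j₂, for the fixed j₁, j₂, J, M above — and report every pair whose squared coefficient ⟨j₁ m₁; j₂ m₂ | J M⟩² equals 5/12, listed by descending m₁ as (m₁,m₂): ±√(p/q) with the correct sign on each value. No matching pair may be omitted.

Admissible pairs with m₁+m₂ = M = 3: (0,3), (1,2), (2,1)
  (m₁,m₂)=(2,1): CG² = 1/6, CG = +√(1/6)
  (m₁,m₂)=(1,2): CG² = 5/12, CG = −√(5/12)   ← matches the target
  (m₁,m₂)=(0,3): CG² = 5/12, CG = +√(5/12)   ← matches the target
Pairs with CG² = 5/12: (1,2): −√(5/12); (0,3): +√(5/12)

(1,2): −√(5/12); (0,3): +√(5/12)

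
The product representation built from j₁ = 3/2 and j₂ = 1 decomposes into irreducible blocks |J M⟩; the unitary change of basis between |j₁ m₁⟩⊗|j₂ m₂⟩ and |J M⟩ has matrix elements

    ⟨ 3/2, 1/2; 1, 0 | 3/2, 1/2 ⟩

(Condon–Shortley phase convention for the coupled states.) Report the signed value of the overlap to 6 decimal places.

triangle: 1!×2!×1!/5! = 2/120
(j±m)!: 2!×1!×1!×1!×2!×1! = 4
prefactor² = (2J+1)×Δ×N² = 4/15
  k=0: +1/(0!×1!×1!×1!×1!×0!) = 1
  k=1: −1/(1!×0!×0!×0!×2!×1!) = -1/2
Σ = 1/2  ⇒  CG² = 4/15×(1/2)² = 1/15
CG = +√(1/15) = +0.258199

+0.258199  (= +√(1/15))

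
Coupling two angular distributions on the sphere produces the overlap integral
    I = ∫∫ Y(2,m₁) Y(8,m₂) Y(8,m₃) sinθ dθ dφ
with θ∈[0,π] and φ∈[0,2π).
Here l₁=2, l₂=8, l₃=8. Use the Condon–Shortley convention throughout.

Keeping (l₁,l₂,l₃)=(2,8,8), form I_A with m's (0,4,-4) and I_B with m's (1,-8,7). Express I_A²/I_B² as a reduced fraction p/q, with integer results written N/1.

8/75

Shared (l₁,l₂,l₃)=(2,8,8): N and (l;000)² cancel in I_A²/I_B².
A: Δ = 2!·2!·14!/19! = 1/348840; Racah Σ t=0..2: t=0:+1/3832012800 t=1:−1/239500800 t=2:+1/348364800 = -1/958003200; ⇒ 3j(2 8 8; 0 4 -4)² = 8/4845, sgn -1
B: Δ = 2!·2!·14!/19! = 1/348840; Racah Σ t=0..0: t=0:+1/174356582400 = 1/174356582400; ⇒ 3j(2 8 8; 1 -8 7)² = 5/323, sgn -1
I_A²/I_B² = (8/4845)/(5/323) = 8/75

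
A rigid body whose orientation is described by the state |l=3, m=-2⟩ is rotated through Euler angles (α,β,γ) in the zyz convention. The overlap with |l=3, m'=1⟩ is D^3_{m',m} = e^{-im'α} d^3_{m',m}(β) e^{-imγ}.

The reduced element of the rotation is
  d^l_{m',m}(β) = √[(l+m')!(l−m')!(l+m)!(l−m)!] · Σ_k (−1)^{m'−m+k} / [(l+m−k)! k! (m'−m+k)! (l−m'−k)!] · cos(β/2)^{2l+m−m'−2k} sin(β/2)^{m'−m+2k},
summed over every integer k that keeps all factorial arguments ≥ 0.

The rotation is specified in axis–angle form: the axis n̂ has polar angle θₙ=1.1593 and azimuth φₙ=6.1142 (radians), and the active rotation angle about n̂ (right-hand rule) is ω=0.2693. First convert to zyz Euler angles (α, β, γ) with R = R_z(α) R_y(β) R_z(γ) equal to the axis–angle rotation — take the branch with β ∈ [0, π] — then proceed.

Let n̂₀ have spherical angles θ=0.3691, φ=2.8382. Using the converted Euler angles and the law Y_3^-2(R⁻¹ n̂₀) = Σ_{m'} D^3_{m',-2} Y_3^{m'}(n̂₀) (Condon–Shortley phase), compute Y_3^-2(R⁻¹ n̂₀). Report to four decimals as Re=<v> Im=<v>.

Re=-0.0490 Im=0.1857

Axis–angle → zyz. n̂ = (sinθₙcosφₙ, sinθₙsinφₙ, cosθₙ) = (+0.903468, -0.154143, +0.399981), ω = 0.2693.
R = I cosω + sinω [n̂]ₓ + (1−cosω) n̂n̂ᵀ gives
  R = [+0.993377, -0.111437, -0.027986; +0.101398, +0.964814, -0.242596; +0.054035, +0.238152, +0.969724]
β = atan2(√(R₁₃²+R₂₃²), R₃₃) = 0.246700; α = atan2(R₂₃, R₁₃) mod 2π = 4.597536; γ = atan2(R₃₂, −R₃₁) mod 2π = 1.793914
Need the full column D^3_{m',-2} for m'=−3..3 at α=4.5975, β=0.2467, γ=1.7939.
cos(β/2)=0.992402, sin(β/2)=0.123037
d^3_{-3,-2}: single k=1 term ⇒ +0.290102;  D = +0.029446-0.288604i
d^3_{-2,-2}: k∈[0..1] ⇒ +0.955269 -0.073417 = +0.881853;  D = +0.861261+0.189459i
d^3_{-1,-2}: k∈[0..1] ⇒ -0.374520 +0.011513 = -0.363007;  D = +0.118104-0.343257i
d^3_{0,-2}: k∈[0..1] ⇒ +0.080424 -0.001236 = +0.079188;  D = -0.071433-0.034175i
d^3_{1,-2}: k∈[0..1] ⇒ -0.011513 +0.000088 = -0.011425;  D = -0.006079+0.009673i
d^3_{2,-2}: k∈[0..1] ⇒ +0.001128 -0.000003 = +0.001125;  D = +0.000878+0.000704i
d^3_{3,-2}: single k=0 term ⇒ -0.000069;  D = +0.000049-0.000048i
Y_3^{m'}(θ=0.3691,φ=2.8382) and Σ D·Y over m':
  (+0.0294-0.2886i)·(-0.0120-0.0155i)  (+0.8613+0.1895i)·(+0.1019+0.0707i)  (+0.1181-0.3433i)·(-0.3727-0.1167i)  (-0.0714-0.0342i)·(+0.4696+0.0000i)  (-0.0061+0.0097i)·(+0.3727-0.1167i)  (+0.0009+0.0007i)·(+0.1019-0.0707i)  (+0.0000-0.0000i)·(+0.0120-0.0155i)
Y_3^-2(R⁻¹ n̂) = -0.049048+0.185668i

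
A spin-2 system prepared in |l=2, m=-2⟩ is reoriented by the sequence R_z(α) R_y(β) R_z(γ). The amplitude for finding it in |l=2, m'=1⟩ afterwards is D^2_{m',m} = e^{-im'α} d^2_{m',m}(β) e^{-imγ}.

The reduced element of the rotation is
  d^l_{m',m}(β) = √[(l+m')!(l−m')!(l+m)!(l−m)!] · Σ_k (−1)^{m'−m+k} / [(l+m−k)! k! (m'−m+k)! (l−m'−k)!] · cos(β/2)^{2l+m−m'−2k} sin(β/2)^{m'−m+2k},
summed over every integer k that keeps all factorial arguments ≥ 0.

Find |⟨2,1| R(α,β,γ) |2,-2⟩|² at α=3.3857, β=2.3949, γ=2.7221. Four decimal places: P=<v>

P=0.3468

First d^2_{1,-2}(β=2.3949), then the phase factors e^{-i(1)α} and e^{-i(-2)γ}:
Half-angle: c=0.364733, s=0.931112. N=√(6·1·1·24)=12.000000
The bounds max(0,m−m')=0 and min(l+m,l−m')=0 give 1 term
  k=0: (−1)^3·12.0000/(6)·0.3647^1·0.9311^3 = -0.588859
d^2_{1,-2}(2.3949) = -0.588859
|D^2_{1,-2}|² = |d^2_{1,-2}(β)|² = (-0.588859)² = 0.346755 (the z-rotation phases have unit modulus)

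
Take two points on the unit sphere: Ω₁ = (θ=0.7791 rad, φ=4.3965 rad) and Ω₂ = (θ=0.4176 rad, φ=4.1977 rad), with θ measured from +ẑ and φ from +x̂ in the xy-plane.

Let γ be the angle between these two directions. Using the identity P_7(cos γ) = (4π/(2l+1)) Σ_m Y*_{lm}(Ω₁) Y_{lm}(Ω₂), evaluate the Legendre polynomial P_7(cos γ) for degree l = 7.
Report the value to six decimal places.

-0.199531

Term-by-term m-sum for l=7 (normalisation 4π/15 = 0.837758):
  m=-7: Y*=(0.033902, -0.025264)  Y=(-0.000402, 0.000808)  product (0.000007, 0.000038)
  m=-6: Y*=(0.051083, 0.151839)  Y=(0.007600, -0.000407)  product (0.000450, 0.001133)
  m=-5: Y*=(-0.350758, 0.003034)  Y=(-0.021364, -0.033468)  product (0.007595, 0.011674)
  m=-4: Y*=(0.137873, -0.434536)  Y=(-0.066891, 0.126027)  product (0.045541, 0.046442)
  m=-3: Y*=(0.194490, 0.139769)  Y=(0.351785, -0.009405)  product (0.069733, 0.047339)
  m=-2: Y*=(0.179034, -0.131024)  Y=(-0.277852, -0.462040)  product (-0.110283, -0.046315)
  m=-1: Y*=(0.109588, 0.335302)  Y=(-0.158907, 0.280987)  product (-0.111630, -0.022489)
  m=+0: Y*=(0.122386, -0.000000)  Y=(-0.334991, 0.000000)  product (-0.040998, 0.000000)
  m=+1: Y*=(-0.109588, 0.335302)  Y=(0.158907, 0.280987)  product (-0.111630, 0.022489)
  m=+2: Y*=(0.179034, 0.131024)  Y=(-0.277852, 0.462040)  product (-0.110283, 0.046315)
  m=+3: Y*=(-0.194490, 0.139769)  Y=(-0.351785, -0.009405)  product (0.069733, -0.047339)
  m=+4: Y*=(0.137873, 0.434536)  Y=(-0.066891, -0.126027)  product (0.045541, -0.046442)
  m=+5: Y*=(0.350758, 0.003034)  Y=(0.021364, -0.033468)  product (0.007595, -0.011674)
  m=+6: Y*=(0.051083, -0.151839)  Y=(0.007600, 0.000407)  product (0.000450, -0.001133)
  m=+7: Y*=(-0.033902, -0.025264)  Y=(0.000402, 0.000808)  product (0.000007, -0.000038)
Σ over m = (-0.238173, -0.000000); ×(4π/15) → (-0.199531, -0.000000). Real part: -0.199531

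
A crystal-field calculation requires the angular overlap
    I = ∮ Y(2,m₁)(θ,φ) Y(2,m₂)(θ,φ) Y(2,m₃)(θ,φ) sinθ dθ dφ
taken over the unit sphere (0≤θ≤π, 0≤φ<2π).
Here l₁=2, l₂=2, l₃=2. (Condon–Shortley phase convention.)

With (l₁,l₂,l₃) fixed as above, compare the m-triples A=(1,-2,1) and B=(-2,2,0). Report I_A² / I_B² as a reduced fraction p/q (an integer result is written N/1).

3/2

l's match ⇒ only the (l;m) 3-j factors differ between A and B.
A: triangle coeff Δ(2,2,2) = 1/630; Σ_t [0,0]: t=0:+1/4 = 1/4; (3j)²=3/35 [(2 2 2; 1 -2 1)], sign=-1
B: triangle coeff Δ(2,2,2) = 1/630; Σ_t [2,2]: t=2:+1/8 = 1/8; (3j)²=2/35 [(2 2 2; -2 2 0)], sign=+1
I_A²/I_B² = (3/35)/(2/35) = 3/2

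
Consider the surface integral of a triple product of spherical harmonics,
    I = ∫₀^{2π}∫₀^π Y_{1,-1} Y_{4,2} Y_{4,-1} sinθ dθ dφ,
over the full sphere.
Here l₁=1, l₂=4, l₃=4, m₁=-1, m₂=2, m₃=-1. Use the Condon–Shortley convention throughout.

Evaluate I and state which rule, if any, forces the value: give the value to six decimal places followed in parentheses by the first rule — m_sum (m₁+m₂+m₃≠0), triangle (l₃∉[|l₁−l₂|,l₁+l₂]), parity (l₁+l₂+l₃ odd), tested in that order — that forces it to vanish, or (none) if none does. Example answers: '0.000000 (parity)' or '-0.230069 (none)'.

0.000000 (parity)

L=9 odd ⇒ parity kills the (l;000) factor ⇒ I = 0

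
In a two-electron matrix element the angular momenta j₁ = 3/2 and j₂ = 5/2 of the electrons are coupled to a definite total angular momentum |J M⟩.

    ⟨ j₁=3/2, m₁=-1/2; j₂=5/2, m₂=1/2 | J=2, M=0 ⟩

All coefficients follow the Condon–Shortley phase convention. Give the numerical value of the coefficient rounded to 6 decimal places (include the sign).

-0.267261

√[5·2!1!3!/7! · 1!2!3!2!2!2!] = √(8/7)
  +(−1)^1/∏(1,1,1,2,0,1)! = -1/2  (running -1/2)
  +(−1)^2/∏(2,0,0,1,1,2)! = 1/4  (running -1/4)
⟨..|..⟩ = √(8/7)·(-1/4) = -0.267261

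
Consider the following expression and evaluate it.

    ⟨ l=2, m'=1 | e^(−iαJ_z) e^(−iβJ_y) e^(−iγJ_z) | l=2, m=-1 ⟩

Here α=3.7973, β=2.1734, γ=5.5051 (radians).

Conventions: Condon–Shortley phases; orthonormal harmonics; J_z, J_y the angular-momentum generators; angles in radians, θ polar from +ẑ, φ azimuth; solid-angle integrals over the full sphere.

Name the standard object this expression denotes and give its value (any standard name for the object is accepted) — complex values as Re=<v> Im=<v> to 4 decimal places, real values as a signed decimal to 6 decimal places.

This is a Wigner D-matrix element — the rotation-matrix element ⟨l m'| R(α,β,γ) |l m⟩ in the angular-momentum basis.
Split into d^2_{1,-1}(β=2.1734) × two z-phases.
c=cos(2.173400/2)=0.465409, s=sin(2.173400/2)=0.885096; N=√[6·1·1·6]=6.000000
k: max(0,(-1)−(1))=0 … min(2+(-1),2−(1))=1
  k=0: (−1)^2·6.0000/(2)·0.4654^2·0.8851^2 = +0.509062
  k=1: (−1)^3·6.0000/(6)·0.4654^0·0.8851^4 = -0.613707
d^2_{1,-1}(2.1734) = +0.509062 -0.613707 = -0.104645
Phases: e^{-i·(1)·3.7973}=-0.792617+0.609720i, e^{-i·(-1)·5.5051}=+0.712259-0.701917i ⇒ D=+0.014292-0.103664i

Wigner D-matrix element, Re=0.0143 Im=-0.1037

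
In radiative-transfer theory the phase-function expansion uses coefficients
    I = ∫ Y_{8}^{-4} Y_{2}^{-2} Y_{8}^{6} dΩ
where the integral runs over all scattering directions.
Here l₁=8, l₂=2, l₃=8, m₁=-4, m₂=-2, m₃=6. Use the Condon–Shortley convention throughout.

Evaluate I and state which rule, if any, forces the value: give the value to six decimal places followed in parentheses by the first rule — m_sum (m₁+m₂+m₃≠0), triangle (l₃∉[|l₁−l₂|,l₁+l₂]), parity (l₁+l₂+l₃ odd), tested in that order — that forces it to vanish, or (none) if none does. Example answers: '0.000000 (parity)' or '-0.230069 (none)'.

Rules hold: Σm=0, L=18 even, 6≤8≤10.
N = 17·5·17 = 1445
Δ = 2!·14!·2!/19! = 1/348840
Racah Σ t=0..2: t=0:+1/116121600 t=1:−1/25401600 t=2:+1/116121600 = -1/45158400
⇒ 3j(8 2 8; 0 0 0)² = 24/1615, sgn -1
Racah Σ t=0..0: t=0:+1/3832012800 = 1/3832012800
⇒ 3j(8 2 8; -4 -2 6)² = 91/9690, sgn +1
4πI² = N·(3j₀)²·(3jₘ)² = 364/1805
I = -1·√(0.201662/4π) = -0.12667974
No selection rule forces the value: the integral is nonzero (none).

-0.126680 (none)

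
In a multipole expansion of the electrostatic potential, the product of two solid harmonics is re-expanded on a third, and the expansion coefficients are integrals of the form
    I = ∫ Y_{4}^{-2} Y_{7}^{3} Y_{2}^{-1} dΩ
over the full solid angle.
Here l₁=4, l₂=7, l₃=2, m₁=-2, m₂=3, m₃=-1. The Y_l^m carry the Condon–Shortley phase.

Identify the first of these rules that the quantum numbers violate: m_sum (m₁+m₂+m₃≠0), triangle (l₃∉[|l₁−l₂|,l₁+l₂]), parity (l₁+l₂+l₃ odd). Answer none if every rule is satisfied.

m₁+m₂+m₃ = -2 + 3 − 1 = 0  ✓
triangle: need |l₁−l₂| ≤ l₃ ≤ l₁+l₂ = [3,11]; l₃=2 is outside  ✗
parity: l₁+l₂+l₃ = 13 is odd

triangle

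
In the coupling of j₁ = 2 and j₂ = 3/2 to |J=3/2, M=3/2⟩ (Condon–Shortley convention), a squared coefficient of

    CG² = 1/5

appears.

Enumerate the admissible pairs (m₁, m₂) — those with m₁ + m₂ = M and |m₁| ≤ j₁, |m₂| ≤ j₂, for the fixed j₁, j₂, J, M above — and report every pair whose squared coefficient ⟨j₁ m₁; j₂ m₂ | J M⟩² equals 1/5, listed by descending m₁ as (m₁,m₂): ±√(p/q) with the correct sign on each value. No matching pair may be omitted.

(0,3/2): +√(1/5)

Admissible pairs with m₁+m₂ = M = 3/2: (0,3/2), (1,1/2), (2,-1/2)
  (m₁,m₂)=(2,-1/2): CG² = 2/5, CG = +√(2/5)
  (m₁,m₂)=(1,1/2): CG² = 2/5, CG = −√(2/5)
  (m₁,m₂)=(0,3/2): CG² = 1/5, CG = +√(1/5)   ← matches the target
Pairs with CG² = 1/5: (0,3/2): +√(1/5)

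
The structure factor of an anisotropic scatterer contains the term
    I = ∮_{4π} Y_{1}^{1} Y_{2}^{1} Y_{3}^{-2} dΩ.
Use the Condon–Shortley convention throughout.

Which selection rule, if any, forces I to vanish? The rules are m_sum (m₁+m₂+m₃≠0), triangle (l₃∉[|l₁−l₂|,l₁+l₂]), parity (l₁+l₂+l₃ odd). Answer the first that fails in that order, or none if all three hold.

azimuthal sum: 1 + 1 − 2 = 0  ✓
1 ≤ 3 ≤ 3 (triangle on l)  ✓
L = 1 + 2 + 3 = 6 (even)  ✓

none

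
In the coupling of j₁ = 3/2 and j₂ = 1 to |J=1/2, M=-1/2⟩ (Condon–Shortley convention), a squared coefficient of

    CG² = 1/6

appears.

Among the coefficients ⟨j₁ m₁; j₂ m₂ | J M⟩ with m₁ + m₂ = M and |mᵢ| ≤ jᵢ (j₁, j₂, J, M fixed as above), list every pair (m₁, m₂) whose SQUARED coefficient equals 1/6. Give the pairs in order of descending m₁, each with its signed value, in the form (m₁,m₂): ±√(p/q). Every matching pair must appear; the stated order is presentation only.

Admissible pairs with m₁+m₂ = M = -1/2: (-3/2,1), (-1/2,0), (1/2,-1)
  (m₁,m₂)=(1/2,-1): CG² = 1/6, CG = +√(1/6)   ← matches the target
  (m₁,m₂)=(-1/2,0): CG² = 1/3, CG = −√(1/3)
  (m₁,m₂)=(-3/2,1): CG² = 1/2, CG = +√(1/2)
Pairs with CG² = 1/6: (1/2,-1): +√(1/6)

(1/2,-1): +√(1/6)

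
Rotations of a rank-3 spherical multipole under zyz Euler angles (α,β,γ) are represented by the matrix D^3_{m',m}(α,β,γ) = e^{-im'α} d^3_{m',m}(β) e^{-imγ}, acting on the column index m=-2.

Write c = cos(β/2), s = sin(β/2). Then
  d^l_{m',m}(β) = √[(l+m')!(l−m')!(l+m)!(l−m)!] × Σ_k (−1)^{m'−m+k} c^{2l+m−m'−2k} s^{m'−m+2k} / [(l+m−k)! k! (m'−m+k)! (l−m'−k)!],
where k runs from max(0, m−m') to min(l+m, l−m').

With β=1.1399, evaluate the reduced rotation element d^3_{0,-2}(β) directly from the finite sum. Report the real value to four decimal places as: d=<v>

d^3_{0,-2}(β=1.1399) via the finite sum:
Half-angle: c=0.841928, s=0.539590. N=√(6·6·1·120)=65.726707
Admissible k: 0..1 (factorial args all ≥0)
  k=0: (−1)^2·65.7267/(12)·0.8419^4·0.5396^2 = +0.801287
  k=1: (−1)^3·65.7267/(12)·0.8419^2·0.5396^4 = -0.329129
d^3_{0,-2}(1.1399) = +0.801287 -0.329129 = +0.472158

d=0.4722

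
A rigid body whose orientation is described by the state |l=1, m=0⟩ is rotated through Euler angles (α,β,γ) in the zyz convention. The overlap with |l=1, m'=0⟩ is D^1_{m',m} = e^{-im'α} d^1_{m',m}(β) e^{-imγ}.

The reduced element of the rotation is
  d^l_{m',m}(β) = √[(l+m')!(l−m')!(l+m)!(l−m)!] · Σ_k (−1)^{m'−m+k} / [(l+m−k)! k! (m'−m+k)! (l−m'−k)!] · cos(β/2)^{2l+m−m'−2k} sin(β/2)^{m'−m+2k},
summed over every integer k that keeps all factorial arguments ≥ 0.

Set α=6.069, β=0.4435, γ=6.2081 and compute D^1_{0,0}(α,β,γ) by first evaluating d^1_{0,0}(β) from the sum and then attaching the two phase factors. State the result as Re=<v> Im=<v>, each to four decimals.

D^1_{0,0}(6.0690,0.4435,6.2081) = e^{-i·0·6.0690}·d^1_{0,0}(0.4435)·e^{-i·0·6.2081}. Compute d first:
With c≡cos(β/2)=0.975514 and s≡sin(β/2)=0.219937, N=[1·1·1·1]^{1/2}=1.000000
The bounds max(0,m−m')=0 and min(l+m,l−m')=1 give 2 terms
  k=0: (−1)^0·1.0000/(1)·0.9755^2·0.2199^0 = +0.951628
  k=1: (−1)^1·1.0000/(1)·0.9755^0·0.2199^2 = -0.048372
d^1_{0,0}(0.4435) = +0.951628 -0.048372 = +0.903255
Phases: e^{-i·(0)·6.0690}=+1.000000+0.000000i, e^{-i·(0)·6.2081}=+1.000000+0.000000i ⇒ D=+0.903255+0.000000i

Re=0.9033 Im=0.0000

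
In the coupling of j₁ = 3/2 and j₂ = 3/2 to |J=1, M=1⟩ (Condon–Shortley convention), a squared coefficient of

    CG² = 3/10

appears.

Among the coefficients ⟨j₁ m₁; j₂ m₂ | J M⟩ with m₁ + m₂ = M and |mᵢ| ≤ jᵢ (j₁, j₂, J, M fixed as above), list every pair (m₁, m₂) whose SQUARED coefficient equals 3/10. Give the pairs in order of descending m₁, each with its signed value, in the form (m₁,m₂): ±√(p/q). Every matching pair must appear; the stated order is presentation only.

(3/2,-1/2): +√(3/10); (-1/2,3/2): +√(3/10)

Admissible pairs with m₁+m₂ = M = 1: (-1/2,3/2), (1/2,1/2), (3/2,-1/2)
  (m₁,m₂)=(3/2,-1/2): CG² = 3/10, CG = +√(3/10)   ← matches the target
  (m₁,m₂)=(1/2,1/2): CG² = 2/5, CG = −√(2/5)
  (m₁,m₂)=(-1/2,3/2): CG² = 3/10, CG = +√(3/10)   ← matches the target
Pairs with CG² = 3/10: (3/2,-1/2): +√(3/10); (-1/2,3/2): +√(3/10)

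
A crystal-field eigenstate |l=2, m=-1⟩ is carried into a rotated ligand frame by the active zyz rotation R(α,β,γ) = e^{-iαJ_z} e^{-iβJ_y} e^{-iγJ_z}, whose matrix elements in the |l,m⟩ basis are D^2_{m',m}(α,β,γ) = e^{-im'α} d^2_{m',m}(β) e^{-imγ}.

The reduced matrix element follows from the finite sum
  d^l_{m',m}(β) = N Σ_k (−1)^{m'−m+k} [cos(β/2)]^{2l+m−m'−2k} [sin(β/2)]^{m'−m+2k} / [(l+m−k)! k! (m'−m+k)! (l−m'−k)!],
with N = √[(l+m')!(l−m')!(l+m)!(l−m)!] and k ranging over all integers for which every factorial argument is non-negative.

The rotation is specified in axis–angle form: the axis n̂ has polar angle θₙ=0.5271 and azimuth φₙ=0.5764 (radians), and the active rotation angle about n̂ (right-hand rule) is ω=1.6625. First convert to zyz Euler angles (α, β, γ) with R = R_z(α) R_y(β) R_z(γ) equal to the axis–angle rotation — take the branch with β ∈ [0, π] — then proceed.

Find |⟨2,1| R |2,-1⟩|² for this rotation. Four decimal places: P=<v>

Axis–angle → zyz. n̂ = (sinθₙcosφₙ, sinθₙsinφₙ, cosθₙ) = (+0.421755, +0.274155, +0.864269), ω = 1.6625.
R = I cosω + sinω [n̂]ₓ + (1−cosω) n̂n̂ᵀ gives
  R = [+0.102591, -0.734423, +0.670893; +0.986853, -0.009531, -0.161340; +0.124886, +0.678625, +0.723790]
β = atan2(√(R₁₃²+R₂₃²), R₃₃) = 0.761518; α = atan2(R₂₃, R₁₃) mod 2π = 6.047181; γ = atan2(R₃₂, −R₃₁) mod 2π = 1.752789
D^2_{1,-1}(6.0472,0.7615,1.7528) = e^{-i·1·6.0472}·d^2_{1,-1}(0.7615)·e^{-i·-1·1.7528}. Compute d first:
Half-angle: c=0.928383, s=0.371625. N=√(6·1·1·6)=6.000000
k: max(0,(-1)−(1))=0 … min(2+(-1),2−(1))=1
  k=0: (−1)^2·6.0000/(2)·0.9284^2·0.3716^2 = +0.357096
  k=1: (−1)^3·6.0000/(6)·0.9284^0·0.3716^4 = -0.019073
d^2_{1,-1}(0.7615) = +0.357096 -0.019073 = +0.338023
|D^2_{1,-1}|² = |d^2_{1,-1}(β)|² = (+0.338023)² = 0.114260 (the z-rotation phases have unit modulus)

P=0.1143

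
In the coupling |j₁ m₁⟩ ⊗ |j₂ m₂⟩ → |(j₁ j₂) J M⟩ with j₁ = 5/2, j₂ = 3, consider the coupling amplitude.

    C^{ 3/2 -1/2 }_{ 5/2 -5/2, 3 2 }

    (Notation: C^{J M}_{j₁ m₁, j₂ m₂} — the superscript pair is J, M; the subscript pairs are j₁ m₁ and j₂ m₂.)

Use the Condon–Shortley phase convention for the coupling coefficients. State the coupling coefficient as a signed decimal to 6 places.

j₁+j₂−J=4  J+j₁−j₂=1  J−j₁+j₂=2  j₁+j₂+J+1=8
(j₁±m₁, j₂±m₂, J±M) = (0,5,5,1,1,2)
P² = 960/7
sum k=4..4:
  [4] +1/24 = 1/24
S = 1/24
C² = P²·S² = 5/21 ; C = +0.487950

+√(5/21) ≈ +0.487950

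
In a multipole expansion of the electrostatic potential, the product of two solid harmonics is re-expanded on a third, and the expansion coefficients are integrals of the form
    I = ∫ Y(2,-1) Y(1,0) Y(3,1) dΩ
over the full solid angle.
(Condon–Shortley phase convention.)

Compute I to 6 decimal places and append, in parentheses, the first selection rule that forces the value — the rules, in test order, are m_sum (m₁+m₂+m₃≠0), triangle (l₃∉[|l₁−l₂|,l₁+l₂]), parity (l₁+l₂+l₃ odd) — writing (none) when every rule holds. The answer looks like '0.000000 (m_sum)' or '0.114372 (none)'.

Checks pass: Σm=0; 6 even; l₃=3∈[1,3].
(2·2+1)(2·1+1)(2·3+1) = 105
Δ: 0! 4! 2! / 7! → 1/105
sum: t=0:+1/4 = 1/4
3j²(2 1 3; 0 0 0) = Δ·Π!·Σ² = 3/35  (sign -1)
sum: t=0:+1/6 = 1/6
3j²(2 1 3; -1 0 1) = Δ·Π!·Σ² = 8/105  (sign +1)
combine: 4πI² = 105·3/35·8/105 = 24/35
take √, sign -1: I = -0.23359668
No selection rule forces the value: the integral is nonzero (none).

-0.233597 (none)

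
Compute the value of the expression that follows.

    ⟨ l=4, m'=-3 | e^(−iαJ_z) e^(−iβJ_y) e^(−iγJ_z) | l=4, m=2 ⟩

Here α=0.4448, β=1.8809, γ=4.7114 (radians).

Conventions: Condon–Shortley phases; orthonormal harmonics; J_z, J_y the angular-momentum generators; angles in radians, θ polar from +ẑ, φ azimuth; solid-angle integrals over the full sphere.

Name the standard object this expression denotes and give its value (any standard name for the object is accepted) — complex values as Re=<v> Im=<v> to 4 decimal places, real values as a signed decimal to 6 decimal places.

This is a Wigner D-matrix element — the rotation-matrix element ⟨l m'| R(α,β,γ) |l m⟩ in the angular-momentum basis.
D^4_{-3,2}(0.4448,1.8809,4.7114) = e^{-i·-3·0.4448}·d^4_{-3,2}(1.8809)·e^{-i·2·4.7114}. Compute d first:
c=cos(1.880900/2)=0.589425, s=sin(1.880900/2)=0.807823; N=√[1·5040·720·2]=2693.993318
The bounds max(0,m−m')=5 and min(l+m,l−m')=6 give 2 terms
  k=5: (−1)^0·2693.9933/(240)·0.5894^3·0.8078^5 = +0.790774
  k=6: (−1)^1·2693.9933/(720)·0.5894^1·0.8078^7 = -0.495116
d^4_{-3,2}(1.8809) = +0.790774 -0.495116 = +0.295657
Phases: e^{-i·(-3)·0.4448}=+0.234201+0.972188i, e^{-i·(2)·4.7114}=-0.999998-0.001978i ⇒ D=-0.068674-0.287571i

Wigner D-matrix element, Re=-0.0687 Im=-0.2876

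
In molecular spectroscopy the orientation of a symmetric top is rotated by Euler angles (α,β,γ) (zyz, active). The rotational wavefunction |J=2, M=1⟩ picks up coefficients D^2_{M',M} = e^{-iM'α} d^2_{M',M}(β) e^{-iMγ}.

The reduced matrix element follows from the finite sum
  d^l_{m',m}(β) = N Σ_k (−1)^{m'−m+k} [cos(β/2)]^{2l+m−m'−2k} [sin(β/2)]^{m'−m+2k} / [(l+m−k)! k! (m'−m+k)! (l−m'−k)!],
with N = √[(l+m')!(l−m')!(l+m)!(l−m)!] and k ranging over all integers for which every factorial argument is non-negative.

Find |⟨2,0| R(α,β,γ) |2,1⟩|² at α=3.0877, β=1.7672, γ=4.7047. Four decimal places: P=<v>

D^2_{0,1}(3.0877,1.7672,4.7047) = e^{-i·0·3.0877}·d^2_{0,1}(1.7672)·e^{-i·1·4.7047}. Compute d first:
c=cos(1.767200/2)=0.634372, s=sin(1.767200/2)=0.773028; N=√[2·2·6·1]=4.898979
k∈{1,2} keeps every argument non-negative
  k=1: (−1)^0·4.8990/(2)·0.6344^3·0.7730^1 = +0.483396
  k=2: (−1)^1·4.8990/(2)·0.6344^1·0.7730^3 = -0.717802
d^2_{0,1}(1.7672) = +0.483396 -0.717802 = -0.234406
|D^2_{0,1}|² = |d^2_{0,1}(β)|² = (-0.234406)² = 0.054946 (the z-rotation phases have unit modulus)

P=0.0549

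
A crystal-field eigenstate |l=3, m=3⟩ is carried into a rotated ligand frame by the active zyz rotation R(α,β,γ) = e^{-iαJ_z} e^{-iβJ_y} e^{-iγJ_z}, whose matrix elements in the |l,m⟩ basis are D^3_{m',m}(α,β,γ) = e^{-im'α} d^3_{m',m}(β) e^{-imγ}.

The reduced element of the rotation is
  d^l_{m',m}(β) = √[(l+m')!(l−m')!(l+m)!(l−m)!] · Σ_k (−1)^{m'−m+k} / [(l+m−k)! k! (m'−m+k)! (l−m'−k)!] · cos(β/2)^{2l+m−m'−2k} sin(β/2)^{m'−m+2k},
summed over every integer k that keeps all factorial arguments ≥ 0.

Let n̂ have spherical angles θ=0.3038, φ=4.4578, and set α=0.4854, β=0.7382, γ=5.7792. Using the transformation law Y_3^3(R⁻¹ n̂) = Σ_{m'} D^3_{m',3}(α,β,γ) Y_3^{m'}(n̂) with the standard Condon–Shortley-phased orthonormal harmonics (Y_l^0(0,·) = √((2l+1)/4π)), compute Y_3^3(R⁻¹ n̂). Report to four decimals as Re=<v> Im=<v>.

Need the full column D^3_{m',3} for m'=−3..3 at α=0.4854, β=0.7382, γ=5.7792.
cos(β/2)=0.932652, sin(β/2)=0.360776
d^3_{-3,3}: single k=6 term ⇒ +0.002205;  D = -0.002172+0.000381i
d^3_{-2,3}: single k=5 term ⇒ +0.013963;  D = -0.011041+0.008548i
d^3_{-1,3}: single k=4 term ⇒ +0.057074;  D = -0.023614+0.051960i
d^3_{0,3}: single k=3 term ⇒ +0.170368;  D = +0.010019+0.170073i
d^3_{1,3}: single k=2 term ⇒ +0.381418;  D = +0.197486+0.326311i
d^3_{2,3}: single k=1 term ⇒ +0.623609;  D = +0.534504+0.321238i
d^3_{3,3}: single k=0 term ⇒ +0.658141;  D = +0.657118+0.036676i
Y_3^{m'}(θ=0.3038,φ=4.4578) and Σ D·Y over m':
  (-0.0022+0.0004i)·(+0.0077-0.0081i)  (-0.0110+0.0085i)·(-0.0762-0.0425i)  (-0.0236+0.0520i)·(-0.0865+0.3324i)  (+0.0100+0.1701i)·(+0.5528+0.0000i)  (+0.1975+0.3263i)·(+0.0865+0.3324i)  (+0.5345+0.3212i)·(-0.0762+0.0425i)  (+0.6571+0.0367i)·(-0.0077-0.0081i)
Y_3^3(R⁻¹ n̂) = -0.159051+0.168062i

Re=-0.1591 Im=0.1681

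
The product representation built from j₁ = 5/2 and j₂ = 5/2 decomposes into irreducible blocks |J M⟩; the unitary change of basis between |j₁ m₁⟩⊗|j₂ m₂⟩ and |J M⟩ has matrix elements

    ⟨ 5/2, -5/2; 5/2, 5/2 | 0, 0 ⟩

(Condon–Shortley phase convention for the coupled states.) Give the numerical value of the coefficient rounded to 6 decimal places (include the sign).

−√(1/6) ≈ -0.408248

√[1·5!0!0!/6! · 0!5!5!0!0!0!] = √(2400)
  +(−1)^5/∏(5,0,0,0,0,0)! = -1/120  (running -1/120)
⟨..|..⟩ = √(2400)·(-1/120) = -0.408248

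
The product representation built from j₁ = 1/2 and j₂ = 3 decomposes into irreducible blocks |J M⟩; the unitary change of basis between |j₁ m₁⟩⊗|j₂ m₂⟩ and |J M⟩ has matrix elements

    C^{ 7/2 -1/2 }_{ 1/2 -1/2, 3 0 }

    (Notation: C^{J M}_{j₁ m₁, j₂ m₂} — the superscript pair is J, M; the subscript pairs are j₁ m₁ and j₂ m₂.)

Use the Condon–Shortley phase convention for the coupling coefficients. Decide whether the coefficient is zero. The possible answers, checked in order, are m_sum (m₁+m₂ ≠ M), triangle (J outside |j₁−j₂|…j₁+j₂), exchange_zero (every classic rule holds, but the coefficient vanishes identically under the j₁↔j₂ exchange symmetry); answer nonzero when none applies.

nonzero

m-sum: m₁+m₂ = -1/2+0 = -1/2, M = -1/2  ✓
triangle: |j₁−j₂| = 5/2 ≤ J = 7/2 ≤ j₁+j₂ = 7/2  ✓
exchange: j₁≠j₂ or m₁≠m₂ — the exchange symmetry imposes no constraint here
value check: CG = +√(4/7) = +0.755929 ≠ 0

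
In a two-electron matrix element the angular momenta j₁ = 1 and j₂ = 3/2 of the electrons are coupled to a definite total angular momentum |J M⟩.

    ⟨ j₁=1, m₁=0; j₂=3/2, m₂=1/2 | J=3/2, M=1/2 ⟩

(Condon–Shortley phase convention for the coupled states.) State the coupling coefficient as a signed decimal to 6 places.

−√(1/15) ≈ -0.258199

√[4·1!1!2!/5! · 1!1!2!1!2!1!] = √(4/15)
  +(−1)^0/∏(0,1,1,2,0,0)! = 1/2  (running 1/2)
  +(−1)^1/∏(1,0,0,1,1,1)! = -1  (running -1/2)
⟨..|..⟩ = √(4/15)·(-1/2) = -0.258199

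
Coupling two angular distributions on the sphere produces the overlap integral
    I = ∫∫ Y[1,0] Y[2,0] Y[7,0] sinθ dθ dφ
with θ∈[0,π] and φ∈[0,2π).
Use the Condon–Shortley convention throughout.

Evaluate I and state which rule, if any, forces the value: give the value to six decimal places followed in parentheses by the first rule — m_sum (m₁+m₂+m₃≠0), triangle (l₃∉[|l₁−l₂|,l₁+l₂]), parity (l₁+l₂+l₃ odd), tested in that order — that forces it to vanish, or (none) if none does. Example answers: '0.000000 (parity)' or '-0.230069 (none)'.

|1−2|≤7≤1+2 violated ⇒ I = 0

0.000000 (triangle)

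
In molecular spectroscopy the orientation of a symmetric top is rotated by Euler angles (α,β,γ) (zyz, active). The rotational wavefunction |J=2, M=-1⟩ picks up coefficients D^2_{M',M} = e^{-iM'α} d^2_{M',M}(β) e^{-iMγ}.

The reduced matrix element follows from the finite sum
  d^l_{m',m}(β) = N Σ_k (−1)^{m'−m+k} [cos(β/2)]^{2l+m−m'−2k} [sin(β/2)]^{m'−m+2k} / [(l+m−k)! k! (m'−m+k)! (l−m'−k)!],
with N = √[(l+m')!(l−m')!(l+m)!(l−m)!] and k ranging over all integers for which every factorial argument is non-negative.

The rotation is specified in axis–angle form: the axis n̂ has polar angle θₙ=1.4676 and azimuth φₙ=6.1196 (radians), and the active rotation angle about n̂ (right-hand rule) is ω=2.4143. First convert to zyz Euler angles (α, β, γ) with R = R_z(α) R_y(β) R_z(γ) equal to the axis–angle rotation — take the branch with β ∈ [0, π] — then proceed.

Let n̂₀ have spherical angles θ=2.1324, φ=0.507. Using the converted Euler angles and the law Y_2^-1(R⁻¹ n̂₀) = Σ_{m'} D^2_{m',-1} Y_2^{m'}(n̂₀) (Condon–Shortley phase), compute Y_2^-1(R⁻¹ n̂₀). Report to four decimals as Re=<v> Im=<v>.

Axis–angle → zyz. n̂ = (sinθₙcosφₙ, sinθₙsinφₙ, cosθₙ) = (+0.981401, -0.161990, +0.103013), ω = 2.4143.
R = I cosω + sinω [n̂]ₓ + (1−cosω) n̂n̂ᵀ gives
  R = [+0.935619, -0.346218, +0.068915; -0.209242, -0.701135, -0.681636; +0.284314, +0.623332, -0.728439]
β = atan2(√(R₁₃²+R₂₃²), R₃₃) = 2.386837; α = atan2(R₂₃, R₁₃) mod 2π = 4.813150; γ = atan2(R₃₂, −R₃₁) mod 2π = 1.998728
Need the full column D^2_{m',-1} for m'=−2..2 at α=4.8131, β=2.3868, γ=1.9987.
cos(β/2)=0.368484, sin(β/2)=0.929634
d^2_{-2,-1}: single k=1 term ⇒ +0.093025;  D = +0.054764-0.075197i
d^2_{-1,-1}: k∈[0..1] ⇒ +0.018436 -0.352033 = -0.333596;  D = -0.288050-0.168267i
d^2_{0,-1}: k∈[0..1] ⇒ -0.113932 +0.725155 = +0.611223;  D = -0.253651+0.556107i
d^2_{1,-1}: k∈[0..1] ⇒ +0.352033 -0.746875 = -0.394842;  D = +0.373898+0.126888i
d^2_{2,-1}: single k=0 term ⇒ -0.592086;  D = -0.132912+0.576975i
Y_2^{m'}(θ=2.1324,φ=0.507) and Σ D·Y over m':
  (+0.0548-0.0752i)·(+0.1462-0.2349i)  (-0.2880-0.1683i)·(-0.3044+0.1691i)  (-0.2537+0.5561i)·(-0.0471+0.0000i)  (+0.3739+0.1269i)·(+0.3044+0.1691i)  (-0.1329+0.5770i)·(+0.1462+0.2349i)
Y_2^-1(R⁻¹ n̂) = +0.055800+0.107490i

Re=0.0558 Im=0.1075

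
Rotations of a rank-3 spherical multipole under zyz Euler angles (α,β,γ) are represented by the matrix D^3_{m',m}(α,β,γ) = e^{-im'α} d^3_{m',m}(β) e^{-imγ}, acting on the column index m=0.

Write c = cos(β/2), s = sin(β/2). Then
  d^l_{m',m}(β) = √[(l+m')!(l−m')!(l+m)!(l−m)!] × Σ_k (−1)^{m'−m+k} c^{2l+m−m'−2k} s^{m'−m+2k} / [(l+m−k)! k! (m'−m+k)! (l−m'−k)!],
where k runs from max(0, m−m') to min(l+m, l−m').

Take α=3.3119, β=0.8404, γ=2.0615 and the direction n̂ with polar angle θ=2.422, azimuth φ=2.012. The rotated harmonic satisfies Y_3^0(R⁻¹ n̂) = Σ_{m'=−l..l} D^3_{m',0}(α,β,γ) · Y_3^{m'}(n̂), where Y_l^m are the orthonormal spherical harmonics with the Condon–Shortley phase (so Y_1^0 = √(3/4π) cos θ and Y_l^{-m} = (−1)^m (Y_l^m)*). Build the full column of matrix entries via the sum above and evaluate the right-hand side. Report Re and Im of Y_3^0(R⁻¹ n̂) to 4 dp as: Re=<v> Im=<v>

Re=0.3198 Im=0.0000

Need the full column D^3_{m',0} for m'=−3..3 at α=3.3119, β=0.8404, γ=2.0615.
cos(β/2)=0.913007, sin(β/2)=0.407943
d^3_{-3,0}: single k=3 term ⇒ +0.231066;  D = -0.201558-0.112987i
d^3_{-2,0}: k∈[2..3] ⇒ +0.633369 -0.126447 = +0.506922;  D = +0.477799+0.169346i
d^3_{-1,0}: k∈[1..3] ⇒ +0.896523 -0.536949 +0.035732 = +0.395306;  D = -0.389587-0.066999i
d^3_{0,0}: k∈[0..3] ⇒ +0.579223 -1.040732 +0.207773 -0.004609 = -0.258345;  D = -0.258345+0.000000i
d^3_{1,0}: k∈[0..2] ⇒ -0.896523 +0.536949 -0.035732 = -0.395306;  D = +0.389587-0.066999i
d^3_{2,0}: k∈[0..1] ⇒ +0.633369 -0.126447 = +0.506922;  D = +0.477799-0.169346i
d^3_{3,0}: single k=0 term ⇒ -0.231066;  D = +0.201558-0.112987i
Y_3^{m'}(θ=2.422,φ=2.012) and Σ D·Y over m':
  (-0.2016-0.1130i)·(+0.1158+0.0292i)  (+0.4778+0.1693i)·(+0.2121-0.2578i)  (-0.3896-0.0670i)·(-0.1663-0.3521i)  (-0.2583+0.0000i)·(+0.0483+0.0000i)  (+0.3896-0.0670i)·(+0.1663-0.3521i)  (+0.4778-0.1693i)·(+0.2121+0.2578i)  (+0.2016-0.1130i)·(-0.1158+0.0292i)
Y_3^0(R⁻¹ n̂) = +0.319847+0.000000i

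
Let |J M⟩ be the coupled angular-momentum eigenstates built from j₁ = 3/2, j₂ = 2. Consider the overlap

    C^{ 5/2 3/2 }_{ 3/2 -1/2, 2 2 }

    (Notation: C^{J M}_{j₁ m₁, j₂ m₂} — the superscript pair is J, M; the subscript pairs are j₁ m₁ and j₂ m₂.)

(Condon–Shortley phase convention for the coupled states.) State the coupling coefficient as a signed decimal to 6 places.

-0.676123  (= −√(16/35))

j₁+j₂−J=1  J+j₁−j₂=2  J−j₁+j₂=3  j₁+j₂+J+1=7
(j₁±m₁, j₂±m₂, J±M) = (1,2,4,0,4,1)
P² = 576/35
sum k=1..1:
  [1] −1/6 = -1/6
S = -1/6
C² = P²·S² = 16/35 ; C = -0.676123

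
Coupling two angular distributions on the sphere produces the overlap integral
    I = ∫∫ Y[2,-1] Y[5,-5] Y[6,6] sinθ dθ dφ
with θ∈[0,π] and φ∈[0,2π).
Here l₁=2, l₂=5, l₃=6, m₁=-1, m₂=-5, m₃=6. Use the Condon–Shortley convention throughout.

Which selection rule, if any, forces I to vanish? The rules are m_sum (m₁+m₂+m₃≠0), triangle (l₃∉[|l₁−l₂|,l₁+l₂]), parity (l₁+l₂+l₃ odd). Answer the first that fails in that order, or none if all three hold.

parity

azimuthal sum: -1 − 5 + 6 = 0  ✓
3 ≤ 6 ≤ 7 (triangle on l)  ✓
L = 2 + 5 + 6 = 13 (odd)  ✗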